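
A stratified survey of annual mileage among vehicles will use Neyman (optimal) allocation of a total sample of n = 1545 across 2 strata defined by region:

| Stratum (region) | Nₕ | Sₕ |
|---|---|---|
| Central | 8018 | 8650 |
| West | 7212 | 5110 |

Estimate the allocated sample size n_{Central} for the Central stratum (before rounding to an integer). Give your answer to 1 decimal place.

1008.9

Neyman allocation: nₕ = n·NₕSₕ / Σⱼ NⱼSⱼ.
Σ NⱼSⱼ = 8018·8650 + 7212·5110 = 1.0620902 × 10^8.
n_{Central} = 1545·8018·8650 / (1.0620902 × 10^8) = 1008.9.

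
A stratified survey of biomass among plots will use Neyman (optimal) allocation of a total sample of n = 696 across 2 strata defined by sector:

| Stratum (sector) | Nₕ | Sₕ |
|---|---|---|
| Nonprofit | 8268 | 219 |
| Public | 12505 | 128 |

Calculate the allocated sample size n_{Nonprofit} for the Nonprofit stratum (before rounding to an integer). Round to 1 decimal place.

369.4

Neyman allocation: nₕ = n·NₕSₕ / Σⱼ NⱼSⱼ.
Σ NⱼSⱼ = 8268·219 + 12505·128 = 3.411332 × 10^6.
n_{Nonprofit} = 696·8268·219 / (3.411332 × 10^6) = 369.4.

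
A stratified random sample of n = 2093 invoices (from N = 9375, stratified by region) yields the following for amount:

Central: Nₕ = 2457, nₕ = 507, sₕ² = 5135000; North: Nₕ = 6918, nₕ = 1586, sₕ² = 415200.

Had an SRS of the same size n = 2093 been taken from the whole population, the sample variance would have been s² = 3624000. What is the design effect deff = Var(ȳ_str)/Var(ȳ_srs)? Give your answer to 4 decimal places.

0.4922

Var(ȳ_str) = Σ Wₕ²(1−fₕ)sₕ²/nₕ with Wₕ = Nₕ/9375:
  Central: (2457/9375)²·(1−507/2457)·5135000/507 = 552.1152
  North: (6918/9375)²·(1−1586/6918)·415200/1586 = 109.87081
  → Var(ȳ_str) = 661.98601.
Var(ȳ_srs) = (1 − 2093/9375)·3624000/2093 = 1344.9259.
deff = 661.98601 / 1344.9259 = 0.4922.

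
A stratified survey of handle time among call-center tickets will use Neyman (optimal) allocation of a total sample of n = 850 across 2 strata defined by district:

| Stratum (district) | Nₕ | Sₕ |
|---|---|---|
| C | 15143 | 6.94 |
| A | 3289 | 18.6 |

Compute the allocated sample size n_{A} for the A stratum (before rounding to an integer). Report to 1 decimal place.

Neyman allocation: nₕ = n·NₕSₕ / Σⱼ NⱼSⱼ.
Σ NⱼSⱼ = 15143·6.94 + 3289·18.6 = 166267.82.
n_{A} = 850·3289·18.6 / 166267.82 = 312.7.

312.7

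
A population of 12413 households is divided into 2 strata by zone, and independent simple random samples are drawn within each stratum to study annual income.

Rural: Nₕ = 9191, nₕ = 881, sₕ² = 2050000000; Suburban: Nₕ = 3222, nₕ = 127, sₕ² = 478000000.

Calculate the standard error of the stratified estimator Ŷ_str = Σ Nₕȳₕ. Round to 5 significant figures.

Var(Ŷ_str) = Σₕ Nₕ²(1 − fₕ)sₕ²/nₕ.
Rural: 9191²·(1 − 881/9191)·2050000000/881 = 1.7772223 × 10^14.
Suburban: 3222²·(1 − 127/3222)·478000000/127 = 3.7532748 × 10^13.
Sum = 2.1525498 × 10^14.
SE = √(2.1525498 × 10^14) = 1.4672 × 10^7.

1.4672 × 10^7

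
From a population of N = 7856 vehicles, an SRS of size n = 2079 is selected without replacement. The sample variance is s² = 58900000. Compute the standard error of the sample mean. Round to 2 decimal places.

Under SRS without replacement, Var(ȳ) = (1 − f)·s²/n with f = n/N = 2079/7856 = 0.26463849.
Var(ȳ) = (1 − 0.26463849)·58900000/2079 = 0.73536151·28330.928 = 20833.474.
SE(ȳ) = √(20833.474) = 144.34.

144.34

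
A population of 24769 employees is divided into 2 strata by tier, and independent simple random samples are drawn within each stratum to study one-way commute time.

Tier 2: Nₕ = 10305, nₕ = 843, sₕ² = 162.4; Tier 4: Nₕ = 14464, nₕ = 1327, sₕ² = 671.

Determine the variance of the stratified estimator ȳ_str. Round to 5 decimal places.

Var(ȳ_str) = Σₕ Wₕ²(1 − fₕ)sₕ²/nₕ with Wₕ = Nₕ/N, N = 24769.
Tier 2: Wₕ = 0.41604425; term = 0.41604425²·(1 − 0.08180495)·162.4/843 = 0.030617692.
Tier 4: Wₕ = 0.58395575; term = 0.58395575²·(1 − 0.09174502)·671/1327 = 0.15660992.
Sum = 0.18722761.

0.18723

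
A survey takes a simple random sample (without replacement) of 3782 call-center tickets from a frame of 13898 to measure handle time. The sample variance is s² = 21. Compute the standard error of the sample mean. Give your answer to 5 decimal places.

Under SRS without replacement, Var(ȳ) = (1 − f)·s²/n with f = n/N = 3782/13898 = 0.27212549.
Var(ȳ) = (1 − 0.27212549)·21/3782 = 0.72787451·0.0055526177 = 0.0040416089.
SE(ȳ) = √(0.0040416089) = 0.06357.

0.06357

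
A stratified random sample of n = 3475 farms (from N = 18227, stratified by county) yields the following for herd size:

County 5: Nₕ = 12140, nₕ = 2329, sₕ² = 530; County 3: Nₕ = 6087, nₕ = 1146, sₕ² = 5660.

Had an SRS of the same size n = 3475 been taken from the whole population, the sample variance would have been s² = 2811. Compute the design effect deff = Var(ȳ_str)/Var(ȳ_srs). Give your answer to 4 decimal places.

Var(ȳ_str) = Σ Wₕ²(1−fₕ)sₕ²/nₕ with Wₕ = Nₕ/18227:
  County 5: (12140/18227)²·(1−2329/12140)·530/2329 = 0.081584556
  County 3: (6087/18227)²·(1−1146/6087)·5660/1146 = 0.44711535
  → Var(ȳ_str) = 0.52869991.
Var(ȳ_srs) = (1 − 3475/18227)·2811/3475 = 0.6546991.
deff = 0.52869991 / 0.6546991 = 0.8075.

0.8075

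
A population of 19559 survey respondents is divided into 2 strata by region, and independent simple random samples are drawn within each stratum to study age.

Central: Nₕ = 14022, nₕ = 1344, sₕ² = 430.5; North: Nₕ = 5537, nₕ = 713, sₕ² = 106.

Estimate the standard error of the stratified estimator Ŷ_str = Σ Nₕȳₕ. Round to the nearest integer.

7805

Var(Ŷ_str) = Σₕ Nₕ²(1 − fₕ)sₕ²/nₕ.
Central: 14022²·(1 − 1344/14022)·430.5/1344 = 5.6942247 × 10^7.
North: 5537²·(1 − 713/5537)·106/713 = 3.9709842 × 10^6.
Sum = 6.0913231 × 10^7.
SE = √(6.0913231 × 10^7) = 7805.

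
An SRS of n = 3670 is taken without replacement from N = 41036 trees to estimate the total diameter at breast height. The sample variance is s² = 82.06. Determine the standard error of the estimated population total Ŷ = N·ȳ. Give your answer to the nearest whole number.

5855

Var(Ŷ) = N²·Var(ȳ) = N²·(1 − n/N)·s²/n.
f = 3670/41036 = 0.08943367; Var(ȳ) = 0.91056633·82.06/3670 = 0.020359965.
Var(Ŷ) = 41036² · 0.020359965 = 3.428523 × 10^7.
SE(Ŷ) = √(3.428523 × 10^7) = 5855.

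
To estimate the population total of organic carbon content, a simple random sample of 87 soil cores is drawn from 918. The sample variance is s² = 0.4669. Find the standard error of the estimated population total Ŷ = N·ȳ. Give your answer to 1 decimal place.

Var(Ŷ) = N²·Var(ȳ) = N²·(1 − n/N)·s²/n.
f = 87/918 = 0.09477124; Var(ȳ) = 0.90522876·0.4669/87 = 0.004858061.
Var(Ŷ) = 918² · 0.004858061 = 4094.0046.
SE(Ŷ) = √(4094.0046) = 64.0.

64.0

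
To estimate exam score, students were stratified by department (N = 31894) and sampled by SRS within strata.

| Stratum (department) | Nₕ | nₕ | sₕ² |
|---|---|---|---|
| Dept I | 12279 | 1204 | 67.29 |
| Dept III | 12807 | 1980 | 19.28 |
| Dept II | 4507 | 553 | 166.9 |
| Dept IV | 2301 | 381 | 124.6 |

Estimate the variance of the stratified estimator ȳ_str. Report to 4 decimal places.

Var(ȳ_str) = Σₕ Wₕ²(1 − fₕ)sₕ²/nₕ with Wₕ = Nₕ/N, N = 31894.
Dept I: Wₕ = 0.38499404; term = 0.38499404²·(1 − 0.09805359)·67.29/1204 = 0.0074715859.
Dept III: Wₕ = 0.40154888; term = 0.40154888²·(1 − 0.15460295)·19.28/1980 = 0.0013273315.
Dept II: Wₕ = 0.14131185; term = 0.14131185²·(1 − 0.12269803)·166.9/553 = 0.0052873426.
Dept IV: Wₕ = 0.07214523; term = 0.07214523²·(1 − 0.16558018)·124.6/381 = 0.001420342.
Sum = 0.015506602.

0.0155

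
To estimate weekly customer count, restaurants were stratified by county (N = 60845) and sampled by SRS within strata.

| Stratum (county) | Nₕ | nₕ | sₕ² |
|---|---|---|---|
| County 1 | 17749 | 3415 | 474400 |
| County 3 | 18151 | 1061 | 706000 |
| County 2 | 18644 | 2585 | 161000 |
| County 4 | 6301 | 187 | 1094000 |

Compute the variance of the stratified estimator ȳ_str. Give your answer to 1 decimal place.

131.2

Var(ȳ_str) = Σₕ Wₕ²(1 − fₕ)sₕ²/nₕ with Wₕ = Nₕ/N, N = 60845.
County 1: Wₕ = 0.29170844; term = 0.29170844²·(1 − 0.19240521)·474400/3415 = 9.5465284.
County 3: Wₕ = 0.29831539; term = 0.29831539²·(1 − 0.05845408)·706000/1061 = 55.754785.
County 2: Wₕ = 0.30641795; term = 0.30641795²·(1 − 0.13865050)·161000/2585 = 5.0370137.
County 4: Wₕ = 0.10355822; term = 0.10355822²·(1 − 0.02967783)·1094000/187 = 60.878065.
Sum = 131.21639.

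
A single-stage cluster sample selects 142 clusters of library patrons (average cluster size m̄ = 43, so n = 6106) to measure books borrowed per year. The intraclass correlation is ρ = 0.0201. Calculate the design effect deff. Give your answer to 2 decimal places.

1.84

deff = 1 + (43 − 1)·0.0201 = 1 + 0.8442 = 1.8442.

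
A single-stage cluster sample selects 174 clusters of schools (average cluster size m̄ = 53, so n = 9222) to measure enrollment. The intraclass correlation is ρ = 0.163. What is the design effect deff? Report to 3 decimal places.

9.476

deff = 1 + (53 − 1)·0.163 = 1 + 8.476 = 9.476.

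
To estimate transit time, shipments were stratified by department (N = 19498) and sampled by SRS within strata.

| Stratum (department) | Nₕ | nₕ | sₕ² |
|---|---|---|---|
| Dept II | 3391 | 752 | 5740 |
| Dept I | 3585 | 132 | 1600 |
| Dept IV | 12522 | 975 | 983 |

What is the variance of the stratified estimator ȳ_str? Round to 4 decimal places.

0.9578

Var(ȳ_str) = Σₕ Wₕ²(1 − fₕ)sₕ²/nₕ with Wₕ = Nₕ/N, N = 19498.
Dept II: Wₕ = 0.17391527; term = 0.17391527²·(1 − 0.22176349)·5740/752 = 0.17967229.
Dept I: Wₕ = 0.18386501; term = 0.18386501²·(1 − 0.03682008)·1600/132 = 0.39468594.
Dept IV: Wₕ = 0.64221971; term = 0.64221971²·(1 − 0.07786296)·983/975 = 0.38345255.
Sum = 0.95781078.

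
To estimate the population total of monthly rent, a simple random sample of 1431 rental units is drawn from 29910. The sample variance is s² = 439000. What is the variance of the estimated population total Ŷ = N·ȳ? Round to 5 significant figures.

2.6132 × 10^11

Var(Ŷ) = N²·Var(ȳ) = N²·(1 − n/N)·s²/n.
f = 1431/29910 = 0.04784353; Var(ȳ) = 0.95215647·439000/1431 = 292.10111.
Var(Ŷ) = 29910² · 292.10111 = 2.6131602 × 10^11.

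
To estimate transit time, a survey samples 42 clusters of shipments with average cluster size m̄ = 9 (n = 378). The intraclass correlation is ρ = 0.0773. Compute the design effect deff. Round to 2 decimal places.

1.62

deff = 1 + (9 − 1)·0.0773 = 1 + 0.6184 = 1.6184.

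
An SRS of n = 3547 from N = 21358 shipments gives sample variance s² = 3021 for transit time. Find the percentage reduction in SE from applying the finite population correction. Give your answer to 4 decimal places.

8.6804

f = n/N = 3547/21358 = 0.16607360.
SE_no-fpc = √(s²/n) = 0.92287901; SE_fpc = √((1−f)s²/n) = 0.84276915.
Ratio = √(1−f) = 0.91319571. Reduction = 100·(1 − 0.91319571) = 8.6804%.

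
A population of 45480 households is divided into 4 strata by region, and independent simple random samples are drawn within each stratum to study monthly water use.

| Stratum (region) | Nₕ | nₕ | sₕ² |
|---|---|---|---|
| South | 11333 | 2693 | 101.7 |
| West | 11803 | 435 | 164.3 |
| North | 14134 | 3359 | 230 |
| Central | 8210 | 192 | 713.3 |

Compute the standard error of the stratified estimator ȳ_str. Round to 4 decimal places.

0.3867

Var(ȳ_str) = Σₕ Wₕ²(1 − fₕ)sₕ²/nₕ with Wₕ = Nₕ/N, N = 45480.
South: Wₕ = 0.24918646; term = 0.24918646²·(1 − 0.23762464)·101.7/2693 = 0.0017877316.
West: Wₕ = 0.25952067; term = 0.25952067²·(1 − 0.03685504)·164.3/435 = 0.024501003.
North: Wₕ = 0.31077397; term = 0.31077397²·(1 − 0.23765388)·230/3359 = 0.0050414944.
Central: Wₕ = 0.18051891; term = 0.18051891²·(1 − 0.02338611)·713.3/192 = 0.11823316.
Sum = 0.14956339.
SE = √(0.14956339) = 0.3867.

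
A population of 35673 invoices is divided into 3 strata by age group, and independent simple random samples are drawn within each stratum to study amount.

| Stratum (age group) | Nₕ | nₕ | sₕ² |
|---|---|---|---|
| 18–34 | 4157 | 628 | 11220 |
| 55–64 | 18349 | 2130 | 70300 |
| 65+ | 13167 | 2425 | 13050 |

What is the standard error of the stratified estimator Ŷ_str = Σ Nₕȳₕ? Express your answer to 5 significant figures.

Var(Ŷ_str) = Σₕ Nₕ²(1 − fₕ)sₕ²/nₕ.
18–34: 4157²·(1 − 628/4157)·11220/628 = 2.6209872 × 10^8.
55–64: 18349²·(1 − 2130/18349)·70300/2130 = 9.8222774 × 10^9.
65+: 13167²·(1 − 2425/13167)·13050/2425 = 7.6115088 × 10^8.
Sum = 1.0845527 × 10^10.
SE = √(1.0845527 × 10^10) = 104140.

104140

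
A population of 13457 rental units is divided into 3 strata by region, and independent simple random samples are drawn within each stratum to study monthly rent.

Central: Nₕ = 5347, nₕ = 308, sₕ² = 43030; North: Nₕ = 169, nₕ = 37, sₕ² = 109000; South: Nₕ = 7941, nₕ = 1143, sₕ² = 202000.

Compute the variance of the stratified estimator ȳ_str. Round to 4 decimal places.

Var(ȳ_str) = Σₕ Wₕ²(1 − fₕ)sₕ²/nₕ with Wₕ = Nₕ/N, N = 13457.
Central: Wₕ = 0.39733967; term = 0.39733967²·(1 − 0.05760239)·43030/308 = 20.786371.
North: Wₕ = 0.01255852; term = 0.01255852²·(1 − 0.21893491)·109000/37 = 0.36290162.
South: Wₕ = 0.59010181; term = 0.59010181²·(1 − 0.14393653)·202000/1143 = 52.682332.
Sum = 73.831605.

73.8316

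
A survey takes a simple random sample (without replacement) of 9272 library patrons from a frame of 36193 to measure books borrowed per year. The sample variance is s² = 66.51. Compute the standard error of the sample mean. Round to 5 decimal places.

0.07304

Under SRS without replacement, Var(ȳ) = (1 − f)·s²/n with f = n/N = 9272/36193 = 0.25618213.
Var(ȳ) = (1 − 0.25618213)·66.51/9272 = 0.74381787·0.0071732097 = 0.0053355615.
SE(ȳ) = √(0.0053355615) = 0.07304.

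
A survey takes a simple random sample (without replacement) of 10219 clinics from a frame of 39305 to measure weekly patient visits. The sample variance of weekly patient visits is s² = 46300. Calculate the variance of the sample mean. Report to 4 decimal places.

3.3528

Under SRS without replacement, Var(ȳ) = (1 − f)·s²/n with f = n/N = 10219/39305 = 0.25999237.
Var(ȳ) = (1 − 0.25999237)·46300/10219 = 0.74000763·4.530776 = 3.3528088.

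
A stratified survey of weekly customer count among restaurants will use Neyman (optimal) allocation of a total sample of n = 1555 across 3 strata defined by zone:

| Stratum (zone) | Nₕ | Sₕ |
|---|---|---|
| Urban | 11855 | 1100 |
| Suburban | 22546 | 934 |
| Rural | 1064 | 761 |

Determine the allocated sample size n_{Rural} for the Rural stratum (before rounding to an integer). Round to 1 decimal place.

36.1

Neyman allocation: nₕ = n·NₕSₕ / Σⱼ NⱼSⱼ.
Σ NⱼSⱼ = 11855·1100 + 22546·934 + 1064·761 = 3.4908168 × 10^7.
n_{Rural} = 1555·1064·761 / (3.4908168 × 10^7) = 36.1.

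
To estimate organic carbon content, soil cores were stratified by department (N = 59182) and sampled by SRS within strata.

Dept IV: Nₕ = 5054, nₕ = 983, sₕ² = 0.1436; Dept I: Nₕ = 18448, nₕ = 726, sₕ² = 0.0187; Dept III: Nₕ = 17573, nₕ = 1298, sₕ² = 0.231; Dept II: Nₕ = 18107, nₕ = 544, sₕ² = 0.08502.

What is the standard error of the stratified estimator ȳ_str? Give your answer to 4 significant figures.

Var(ȳ_str) = Σₕ Wₕ²(1 − fₕ)sₕ²/nₕ with Wₕ = Nₕ/N, N = 59182.
Dept IV: Wₕ = 0.08539759; term = 0.08539759²·(1 − 0.19449941)·0.1436/983 = 8.5813969 × 10^-7.
Dept I: Wₕ = 0.31171640; term = 0.31171640²·(1 − 0.03935386)·0.0187/726 = 2.4042949 × 10^-6.
Dept III: Wₕ = 0.29693150; term = 0.29693150²·(1 − 0.07386331)·0.231/1298 = 1.4531984 × 10^-5.
Dept II: Wₕ = 0.30595451; term = 0.30595451²·(1 − 0.03004363)·0.08502/544 = 1.4190187 × 10^-5.
Sum = 3.1984606 × 10^-5.
SE = √(3.1984606 × 10^-5) = 0.005655.

0.005655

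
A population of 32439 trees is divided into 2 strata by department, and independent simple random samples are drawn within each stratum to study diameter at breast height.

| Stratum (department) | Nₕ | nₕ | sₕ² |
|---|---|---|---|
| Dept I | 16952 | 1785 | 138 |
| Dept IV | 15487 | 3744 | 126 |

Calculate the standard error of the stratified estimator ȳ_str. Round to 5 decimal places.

0.15718

Var(ȳ_str) = Σₕ Wₕ²(1 − fₕ)sₕ²/nₕ with Wₕ = Nₕ/N, N = 32439.
Dept I: Wₕ = 0.52258084; term = 0.52258084²·(1 − 0.10529731)·138/1785 = 0.018889766.
Dept IV: Wₕ = 0.47741916; term = 0.47741916²·(1 − 0.24175115)·126/3744 = 0.0058162913.
Sum = 0.024706057.
SE = √(0.024706057) = 0.15718.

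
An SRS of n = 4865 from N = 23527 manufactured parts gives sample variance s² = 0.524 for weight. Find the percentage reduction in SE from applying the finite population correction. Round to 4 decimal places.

10.9373

f = n/N = 4865/23527 = 0.20678370.
SE_no-fpc = √(s²/n) = 0.010378252; SE_fpc = √((1−f)s²/n) = 0.0092431508.
Ratio = √(1−f) = 0.89062692. Reduction = 100·(1 − 0.89062692) = 10.9373%.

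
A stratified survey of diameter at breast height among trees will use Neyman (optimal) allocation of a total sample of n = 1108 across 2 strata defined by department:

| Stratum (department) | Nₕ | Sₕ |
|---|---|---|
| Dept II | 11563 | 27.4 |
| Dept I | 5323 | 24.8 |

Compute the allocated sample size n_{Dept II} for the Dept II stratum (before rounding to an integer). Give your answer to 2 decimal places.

Neyman allocation: nₕ = n·NₕSₕ / Σⱼ NⱼSⱼ.
Σ NⱼSⱼ = 11563·27.4 + 5323·24.8 = 448836.6.
n_{Dept II} = 1108·11563·27.4 / 448836.6 = 782.12.

782.12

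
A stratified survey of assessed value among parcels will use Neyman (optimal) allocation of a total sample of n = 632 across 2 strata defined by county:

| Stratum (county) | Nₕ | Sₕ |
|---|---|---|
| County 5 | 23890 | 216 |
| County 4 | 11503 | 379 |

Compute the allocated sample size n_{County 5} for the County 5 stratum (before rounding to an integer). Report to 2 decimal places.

342.57

Neyman allocation: nₕ = n·NₕSₕ / Σⱼ NⱼSⱼ.
Σ NⱼSⱼ = 23890·216 + 11503·379 = 9.519877 × 10^6.
n_{County 5} = 632·23890·216 / (9.519877 × 10^6) = 342.57.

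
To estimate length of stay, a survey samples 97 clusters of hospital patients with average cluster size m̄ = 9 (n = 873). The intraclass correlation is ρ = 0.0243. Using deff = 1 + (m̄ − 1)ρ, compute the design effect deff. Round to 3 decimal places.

deff = 1 + (9 − 1)·0.0243 = 1 + 0.1944 = 1.1944.

1.194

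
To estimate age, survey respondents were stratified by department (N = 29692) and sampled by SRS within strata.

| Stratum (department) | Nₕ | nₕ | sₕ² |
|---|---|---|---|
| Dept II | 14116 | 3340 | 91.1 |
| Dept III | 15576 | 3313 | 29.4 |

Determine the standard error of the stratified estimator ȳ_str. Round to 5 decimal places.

Var(ȳ_str) = Σₕ Wₕ²(1 − fₕ)sₕ²/nₕ with Wₕ = Nₕ/N, N = 29692.
Dept II: Wₕ = 0.47541425; term = 0.47541425²·(1 − 0.23661094)·91.1/3340 = 0.0047061118.
Dept III: Wₕ = 0.52458575; term = 0.52458575²·(1 − 0.21269902)·29.4/3313 = 0.0019226475.
Sum = 0.0066287593.
SE = √(0.0066287593) = 0.08142.

0.08142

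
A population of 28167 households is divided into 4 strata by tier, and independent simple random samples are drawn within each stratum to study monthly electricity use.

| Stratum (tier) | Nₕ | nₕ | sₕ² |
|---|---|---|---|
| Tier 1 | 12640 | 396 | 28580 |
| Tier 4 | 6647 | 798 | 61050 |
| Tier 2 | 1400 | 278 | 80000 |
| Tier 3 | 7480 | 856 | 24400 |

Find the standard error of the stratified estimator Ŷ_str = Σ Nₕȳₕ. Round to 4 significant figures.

Var(Ŷ_str) = Σₕ Nₕ²(1 − fₕ)sₕ²/nₕ.
Tier 1: 12640²·(1 − 396/12640)·28580/396 = 1.1169595 × 10^10.
Tier 4: 6647²·(1 − 798/6647)·61050/798 = 2.9743363 × 10^9.
Tier 2: 1400²·(1 − 278/1400)·80000/278 = 4.5202878 × 10^8.
Tier 3: 7480²·(1 − 856/7480)·24400/856 = 1.4123359 × 10^9.
Sum = 1.6008296 × 10^10.
SE = √(1.6008296 × 10^10) = 126500.

126500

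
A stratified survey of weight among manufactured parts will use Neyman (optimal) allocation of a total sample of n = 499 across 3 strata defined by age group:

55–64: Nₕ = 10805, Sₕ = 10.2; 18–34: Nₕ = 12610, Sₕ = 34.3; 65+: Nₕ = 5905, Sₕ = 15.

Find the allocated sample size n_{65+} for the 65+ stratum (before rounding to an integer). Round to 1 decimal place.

70.0

Neyman allocation: nₕ = n·NₕSₕ / Σⱼ NⱼSⱼ.
Σ NⱼSⱼ = 10805·10.2 + 12610·34.3 + 5905·15 = 631309.
n_{65+} = 499·5905·15 / 631309 = 70.0.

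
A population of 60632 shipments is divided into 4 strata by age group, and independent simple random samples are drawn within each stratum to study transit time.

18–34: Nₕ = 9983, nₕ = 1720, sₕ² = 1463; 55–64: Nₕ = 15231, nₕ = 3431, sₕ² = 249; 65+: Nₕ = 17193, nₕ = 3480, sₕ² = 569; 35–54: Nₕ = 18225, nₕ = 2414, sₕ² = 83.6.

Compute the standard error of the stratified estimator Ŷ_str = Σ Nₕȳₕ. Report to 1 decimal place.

11477.6

Var(Ŷ_str) = Σₕ Nₕ²(1 − fₕ)sₕ²/nₕ.
18–34: 9983²·(1 − 1720/9983)·1463/1720 = 7.0164059 × 10^7.
55–64: 15231²·(1 − 3431/15231)·249/3431 = 1.3043347 × 10^7.
65+: 17193²·(1 − 3480/17193)·569/3480 = 3.8549359 × 10^7.
35–54: 18225²·(1 − 2414/18225)·83.6/2414 = 9.9792037 × 10^6.
Sum = 1.3173597 × 10^8.
SE = √(1.3173597 × 10^8) = 11477.6.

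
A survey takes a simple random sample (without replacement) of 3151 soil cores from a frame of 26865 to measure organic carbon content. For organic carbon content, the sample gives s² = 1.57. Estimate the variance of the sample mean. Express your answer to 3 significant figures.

4.40 × 10^-4

Under SRS without replacement, Var(ȳ) = (1 − f)·s²/n with f = n/N = 3151/26865 = 0.11729015.
Var(ȳ) = (1 − 0.11729015)·1.57/3151 = 0.88270985·4.9825452 × 10^-4 = 4.3981417 × 10^-4.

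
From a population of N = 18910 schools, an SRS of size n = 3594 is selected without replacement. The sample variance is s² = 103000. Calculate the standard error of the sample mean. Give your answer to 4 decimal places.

4.8179

Under SRS without replacement, Var(ȳ) = (1 − f)·s²/n with f = n/N = 3594/18910 = 0.19005817.
Var(ȳ) = (1 − 0.19005817)·103000/3594 = 0.80994183·28.658876 = 23.212022.
SE(ȳ) = √(23.212022) = 4.8179.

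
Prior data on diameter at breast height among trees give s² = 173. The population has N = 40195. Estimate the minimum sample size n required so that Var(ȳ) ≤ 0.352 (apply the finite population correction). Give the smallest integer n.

486

Without fpc, n₀ = s²/D = 173/0.352 = 491.4773.
With fpc, (1 − n/N)·s²/n ≤ D requires n ≥ n₀/(1 + n₀/N) = 491.4773/(1 + 491.4773/40195) = 485.5404.
Rounding up, n = 486.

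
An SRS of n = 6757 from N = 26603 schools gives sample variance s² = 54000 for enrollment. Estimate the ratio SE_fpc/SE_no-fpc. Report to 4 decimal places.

f = n/N = 6757/26603 = 0.25399391.
SE_no-fpc = √(s²/n) = 2.8269617; SE_fpc = √((1−f)s²/n) = 2.4416933.
Ratio = √(1−f) = 0.86371644.

0.8637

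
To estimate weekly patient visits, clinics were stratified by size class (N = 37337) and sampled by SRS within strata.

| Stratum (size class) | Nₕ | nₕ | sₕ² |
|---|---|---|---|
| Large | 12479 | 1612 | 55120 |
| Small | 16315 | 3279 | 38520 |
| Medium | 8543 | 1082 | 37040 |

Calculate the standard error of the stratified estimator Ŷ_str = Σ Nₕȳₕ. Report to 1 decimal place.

96526.8

Var(Ŷ_str) = Σₕ Nₕ²(1 − fₕ)sₕ²/nₕ.
Large: 12479²·(1 − 1612/12479)·55120/1612 = 4.6369629 × 10^9.
Small: 16315²·(1 − 3279/16315)·38520/3279 = 2.4984824 × 10^9.
Medium: 8543²·(1 − 1082/8543)·37040/1082 = 2.181982 × 10^9.
Sum = 9.3174273 × 10^9.
SE = √(9.3174273 × 10^9) = 96526.8.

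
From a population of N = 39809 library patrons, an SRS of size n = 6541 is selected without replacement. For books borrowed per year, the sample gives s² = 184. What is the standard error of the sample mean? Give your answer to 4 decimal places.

0.1533

Under SRS without replacement, Var(ȳ) = (1 − f)·s²/n with f = n/N = 6541/39809 = 0.16430958.
Var(ȳ) = (1 − 0.16430958)·184/6541 = 0.83569042·0.028130255 = 0.023508185.
SE(ȳ) = √(0.023508185) = 0.1533.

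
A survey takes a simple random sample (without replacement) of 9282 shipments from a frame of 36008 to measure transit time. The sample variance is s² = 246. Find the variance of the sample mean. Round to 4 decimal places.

Under SRS without replacement, Var(ȳ) = (1 − f)·s²/n with f = n/N = 9282/36008 = 0.25777605.
Var(ȳ) = (1 − 0.25777605)·246/9282 = 0.74222395·0.026502909 = 0.019671094.

0.0197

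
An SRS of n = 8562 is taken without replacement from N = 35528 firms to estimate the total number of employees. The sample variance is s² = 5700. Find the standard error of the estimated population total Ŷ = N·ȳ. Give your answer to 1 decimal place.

25254.8

Var(Ŷ) = N²·Var(ȳ) = N²·(1 − n/N)·s²/n.
f = 8562/35528 = 0.24099302; Var(ȳ) = 0.75900698·5700/8562 = 0.50529547.
Var(Ŷ) = 35528² · 0.50529547 = 6.3780354 × 10^8.
SE(Ŷ) = √(6.3780354 × 10^8) = 25254.8.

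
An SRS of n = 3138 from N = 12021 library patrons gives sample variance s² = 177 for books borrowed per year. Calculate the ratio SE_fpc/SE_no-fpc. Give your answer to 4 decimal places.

f = n/N = 3138/12021 = 0.26104317.
SE_no-fpc = √(s²/n) = 0.23749811; SE_fpc = √((1−f)s²/n) = 0.20415955.
Ratio = √(1−f) = 0.85962598.

0.8596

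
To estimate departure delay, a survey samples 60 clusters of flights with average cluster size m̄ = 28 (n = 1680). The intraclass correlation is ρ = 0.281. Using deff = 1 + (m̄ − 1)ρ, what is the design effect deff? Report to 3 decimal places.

deff = 1 + (28 − 1)·0.281 = 1 + 7.587 = 8.587.

8.587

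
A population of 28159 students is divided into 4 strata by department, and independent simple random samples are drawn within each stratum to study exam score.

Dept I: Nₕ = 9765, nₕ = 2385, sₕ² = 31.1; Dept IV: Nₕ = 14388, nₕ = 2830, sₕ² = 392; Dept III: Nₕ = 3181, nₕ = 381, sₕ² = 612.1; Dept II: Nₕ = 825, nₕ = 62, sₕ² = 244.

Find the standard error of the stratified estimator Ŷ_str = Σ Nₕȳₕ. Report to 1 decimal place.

Var(Ŷ_str) = Σₕ Nₕ²(1 − fₕ)sₕ²/nₕ.
Dept I: 9765²·(1 − 2385/9765)·31.1/2385 = 939724.64.
Dept IV: 14388²·(1 − 2830/14388)·392/2830 = 2.303471 × 10^7.
Dept III: 3181²·(1 − 381/3181)·612.1/381 = 1.4309324 × 10^7.
Dept II: 825²·(1 − 62/825)·244/62 = 2.4772887 × 10^6.
Sum = 4.0761047 × 10^7.
SE = √(4.0761047 × 10^7) = 6384.4.

6384.4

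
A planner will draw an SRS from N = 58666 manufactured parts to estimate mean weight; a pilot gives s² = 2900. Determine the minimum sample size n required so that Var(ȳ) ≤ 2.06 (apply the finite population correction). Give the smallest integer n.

Without fpc, n₀ = s²/D = 2900/2.06 = 1407.7670.
With fpc, (1 − n/N)·s²/n ≤ D requires n ≥ n₀/(1 + n₀/N) = 1407.7670/(1 + 1407.7670/58666) = 1374.7774.
Rounding up, n = 1375.

1375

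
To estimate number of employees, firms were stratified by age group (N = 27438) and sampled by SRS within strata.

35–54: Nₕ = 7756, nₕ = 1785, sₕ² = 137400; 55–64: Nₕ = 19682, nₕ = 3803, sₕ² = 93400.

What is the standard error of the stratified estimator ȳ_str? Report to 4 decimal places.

3.8640

Var(ȳ_str) = Σₕ Wₕ²(1 − fₕ)sₕ²/nₕ with Wₕ = Nₕ/N, N = 27438.
35–54: Wₕ = 0.28267366; term = 0.28267366²·(1 − 0.23014440)·137400/1785 = 4.7350926.
55–64: Wₕ = 0.71732634; term = 0.71732634²·(1 − 0.19322223)·93400/3803 = 10.195488.
Sum = 14.930581.
SE = √(14.930581) = 3.8640.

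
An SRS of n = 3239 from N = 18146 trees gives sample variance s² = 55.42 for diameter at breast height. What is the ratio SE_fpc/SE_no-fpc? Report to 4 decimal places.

f = n/N = 3239/18146 = 0.17849664.
SE_no-fpc = √(s²/n) = 0.13080604; SE_fpc = √((1−f)s²/n) = 0.11855844.
Ratio = √(1−f) = 0.90636823.

0.9064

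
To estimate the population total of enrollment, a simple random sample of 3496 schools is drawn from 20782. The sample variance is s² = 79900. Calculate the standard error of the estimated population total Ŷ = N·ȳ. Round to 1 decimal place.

Var(Ŷ) = N²·Var(ȳ) = N²·(1 − n/N)·s²/n.
f = 3496/20782 = 0.16822250; Var(ȳ) = 0.83177750·79900/3496 = 19.010018.
Var(Ŷ) = 20782² · 19.010018 = 8.2102656 × 10^9.
SE(Ŷ) = √(8.2102656 × 10^9) = 90610.5.

90610.5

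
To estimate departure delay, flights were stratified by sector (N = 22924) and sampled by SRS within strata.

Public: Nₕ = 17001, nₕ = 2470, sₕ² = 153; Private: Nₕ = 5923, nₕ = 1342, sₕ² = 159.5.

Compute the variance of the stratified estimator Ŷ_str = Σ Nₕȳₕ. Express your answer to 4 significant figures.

Var(Ŷ_str) = Σₕ Nₕ²(1 − fₕ)sₕ²/nₕ.
Public: 17001²·(1 − 2470/17001)·153/2470 = 1.5302573 × 10^7.
Private: 5923²·(1 − 1342/5923)·159.5/1342 = 3.224855 × 10^6.
Sum = 1.8527428 × 10^7.

1.853 × 10^7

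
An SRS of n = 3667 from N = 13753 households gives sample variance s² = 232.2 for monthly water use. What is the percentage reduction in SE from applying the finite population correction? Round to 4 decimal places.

f = n/N = 3667/13753 = 0.26663273.
SE_no-fpc = √(s²/n) = 0.25163767; SE_fpc = √((1−f)s²/n) = 0.21549461.
Ratio = √(1−f) = 0.85636865. Reduction = 100·(1 − 0.85636865) = 14.3631%.

14.3631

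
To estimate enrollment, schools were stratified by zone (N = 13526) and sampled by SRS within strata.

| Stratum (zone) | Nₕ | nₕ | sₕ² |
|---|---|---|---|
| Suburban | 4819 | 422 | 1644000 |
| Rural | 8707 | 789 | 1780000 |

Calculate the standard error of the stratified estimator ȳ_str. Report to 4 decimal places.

Var(ȳ_str) = Σₕ Wₕ²(1 − fₕ)sₕ²/nₕ with Wₕ = Nₕ/N, N = 13526.
Suburban: Wₕ = 0.35627680; term = 0.35627680²·(1 − 0.08757004)·1644000/422 = 451.1947.
Rural: Wₕ = 0.64372320; term = 0.64372320²·(1 − 0.09061675)·1780000/789 = 850.13574.
Sum = 1301.3304.
SE = √(1301.3304) = 36.0740.

36.0740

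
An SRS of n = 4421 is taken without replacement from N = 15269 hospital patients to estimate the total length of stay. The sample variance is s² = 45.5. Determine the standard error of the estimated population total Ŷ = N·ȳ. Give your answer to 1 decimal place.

Var(Ŷ) = N²·Var(ȳ) = N²·(1 − n/N)·s²/n.
f = 4421/15269 = 0.28954090; Var(ȳ) = 0.71045910·45.5/4421 = 0.0073118953.
Var(Ŷ) = 15269² · 0.0073118953 = 1.7047125 × 10^6.
SE(Ŷ) = √(1.7047125 × 10^6) = 1305.6.

1305.6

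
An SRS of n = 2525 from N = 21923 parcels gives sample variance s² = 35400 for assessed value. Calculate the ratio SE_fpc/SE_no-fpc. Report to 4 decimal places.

f = n/N = 2525/21923 = 0.11517584.
SE_no-fpc = √(s²/n) = 3.7443026; SE_fpc = √((1−f)s²/n) = 3.5220817.
Ratio = √(1−f) = 0.94065092.

0.9407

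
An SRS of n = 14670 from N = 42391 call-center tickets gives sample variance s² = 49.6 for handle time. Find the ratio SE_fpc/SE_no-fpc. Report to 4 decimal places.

f = n/N = 14670/42391 = 0.34606402.
SE_no-fpc = √(s²/n) = 0.058146795; SE_fpc = √((1−f)s²/n) = 0.047021166.
Ratio = √(1−f) = 0.80866308.

0.8087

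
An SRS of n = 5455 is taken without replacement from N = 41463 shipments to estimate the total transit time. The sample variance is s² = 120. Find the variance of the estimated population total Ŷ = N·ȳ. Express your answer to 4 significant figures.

3.284 × 10^7

Var(Ŷ) = N²·Var(ȳ) = N²·(1 − n/N)·s²/n.
f = 5455/41463 = 0.13156308; Var(ȳ) = 0.86843692·120/5455 = 0.01910402.
Var(Ŷ) = 41463² · 0.01910402 = 3.2843256 × 10^7.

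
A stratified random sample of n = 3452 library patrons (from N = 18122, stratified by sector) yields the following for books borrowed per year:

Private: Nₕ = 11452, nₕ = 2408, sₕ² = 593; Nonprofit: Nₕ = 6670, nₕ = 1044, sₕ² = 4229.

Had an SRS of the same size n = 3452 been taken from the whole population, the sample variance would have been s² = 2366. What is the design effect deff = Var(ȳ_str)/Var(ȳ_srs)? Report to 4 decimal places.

Var(ȳ_str) = Σ Wₕ²(1−fₕ)sₕ²/nₕ with Wₕ = Nₕ/18122:
  Private: (11452/18122)²·(1−2408/11452)·593/2408 = 0.077665448
  Nonprofit: (6670/18122)²·(1−1044/6670)·4229/1044 = 0.4628609
  → Var(ȳ_str) = 0.54052635.
Var(ȳ_srs) = (1 − 3452/18122)·2366/3452 = 0.55484023.
deff = 0.54052635 / 0.55484023 = 0.9742.

0.9742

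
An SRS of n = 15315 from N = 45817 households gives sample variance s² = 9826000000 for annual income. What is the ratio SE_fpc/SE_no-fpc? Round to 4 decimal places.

0.8159

f = n/N = 15315/45817 = 0.33426457.
SE_no-fpc = √(s²/n) = 800.99514; SE_fpc = √((1−f)s²/n) = 653.55285.
Ratio = √(1−f) = 0.81592612.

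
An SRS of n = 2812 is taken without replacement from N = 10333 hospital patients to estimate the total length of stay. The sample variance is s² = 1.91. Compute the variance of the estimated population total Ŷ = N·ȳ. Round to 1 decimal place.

52786.2

Var(Ŷ) = N²·Var(ȳ) = N²·(1 − n/N)·s²/n.
f = 2812/10333 = 0.27213781; Var(ȳ) = 0.72786219·1.91/2812 = 4.9438719 × 10^-4.
Var(Ŷ) = 10333² · (4.9438719 × 10^-4) = 52786.16.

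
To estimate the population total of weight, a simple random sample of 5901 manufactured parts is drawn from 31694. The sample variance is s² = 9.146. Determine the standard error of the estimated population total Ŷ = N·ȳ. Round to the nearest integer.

Var(Ŷ) = N²·Var(ȳ) = N²·(1 − n/N)·s²/n.
f = 5901/31694 = 0.18618666; Var(ȳ) = 0.81381334·9.146/5901 = 0.0012613348.
Var(Ŷ) = 31694² · 0.0012613348 = 1.267023 × 10^6.
SE(Ŷ) = √(1.267023 × 10^6) = 1126.

1126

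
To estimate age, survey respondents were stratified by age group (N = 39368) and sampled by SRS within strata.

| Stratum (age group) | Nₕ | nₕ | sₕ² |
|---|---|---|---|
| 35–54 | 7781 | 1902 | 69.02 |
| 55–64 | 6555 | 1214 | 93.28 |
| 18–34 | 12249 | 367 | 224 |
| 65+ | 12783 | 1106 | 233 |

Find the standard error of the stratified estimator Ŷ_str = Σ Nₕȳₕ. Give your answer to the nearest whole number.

11164

Var(Ŷ_str) = Σₕ Nₕ²(1 − fₕ)sₕ²/nₕ.
35–54: 7781²·(1 − 1902/7781)·69.02/1902 = 1.6599818 × 10^6.
55–64: 6555²·(1 − 1214/6555)·93.28/1214 = 2.6900796 × 10^6.
18–34: 12249²·(1 − 367/12249)·224/367 = 8.8832552 × 10^7.
65+: 12783²·(1 − 1106/12783)·233/1106 = 3.144596 × 10^7.
Sum = 1.2462857 × 10^8.
SE = √(1.2462857 × 10^8) = 11164.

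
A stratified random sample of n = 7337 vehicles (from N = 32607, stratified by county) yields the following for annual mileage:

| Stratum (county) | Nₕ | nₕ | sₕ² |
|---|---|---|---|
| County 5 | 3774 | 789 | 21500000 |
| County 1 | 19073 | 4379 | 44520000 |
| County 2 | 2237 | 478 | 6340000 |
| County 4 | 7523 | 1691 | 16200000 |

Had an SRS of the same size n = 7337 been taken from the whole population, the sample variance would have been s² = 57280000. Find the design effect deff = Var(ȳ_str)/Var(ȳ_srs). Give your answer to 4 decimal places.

Var(ȳ_str) = Σ Wₕ²(1−fₕ)sₕ²/nₕ with Wₕ = Nₕ/32607:
  County 5: (3774/32607)²·(1−789/3774)·21500000/789 = 288.72607
  County 1: (19073/32607)²·(1−4379/19073)·44520000/4379 = 2679.8937
  County 2: (2237/32607)²·(1−478/2237)·6340000/478 = 49.087566
  County 4: (7523/32607)²·(1−1691/7523)·16200000/1691 = 395.32866
  → Var(ȳ_str) = 3413.036.
Var(ȳ_srs) = (1 − 7337/32607)·57280000/7337 = 6050.3276.
deff = 3413.036 / 6050.3276 = 0.5641.

0.5641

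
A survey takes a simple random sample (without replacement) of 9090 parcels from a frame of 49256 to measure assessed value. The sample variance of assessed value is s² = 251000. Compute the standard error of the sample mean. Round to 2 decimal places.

4.75

Under SRS without replacement, Var(ȳ) = (1 − f)·s²/n with f = n/N = 9090/49256 = 0.18454605.
Var(ȳ) = (1 − 0.18454605)·251000/9090 = 0.81545395·27.612761 = 22.516935.
SE(ȳ) = √(22.516935) = 4.75.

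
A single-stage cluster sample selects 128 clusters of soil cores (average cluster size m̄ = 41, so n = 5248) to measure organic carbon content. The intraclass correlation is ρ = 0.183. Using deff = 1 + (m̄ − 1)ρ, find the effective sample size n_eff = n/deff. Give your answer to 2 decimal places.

deff = 1 + (41 − 1)·0.183 = 1 + 7.32 = 8.32.
n_eff = 5248 / 8.32 = 630.77.

630.77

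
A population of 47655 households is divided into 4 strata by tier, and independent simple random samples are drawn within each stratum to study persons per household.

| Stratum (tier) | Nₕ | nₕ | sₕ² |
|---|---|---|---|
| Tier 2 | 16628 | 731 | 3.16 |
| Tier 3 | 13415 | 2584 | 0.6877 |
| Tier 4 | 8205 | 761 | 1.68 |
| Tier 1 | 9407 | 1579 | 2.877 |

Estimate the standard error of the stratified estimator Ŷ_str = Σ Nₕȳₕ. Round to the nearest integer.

1204

Var(Ŷ_str) = Σₕ Nₕ²(1 − fₕ)sₕ²/nₕ.
Tier 2: 16628²·(1 − 731/16628)·3.16/731 = 1.1426807 × 10^6.
Tier 3: 13415²·(1 − 2584/13415)·0.6877/2584 = 38669.25.
Tier 4: 8205²·(1 − 761/8205)·1.68/761 = 134837.15.
Tier 1: 9407²·(1 − 1579/9407)·2.877/1579 = 134171.32.
Sum = 1.4503584 × 10^6.
SE = √(1.4503584 × 10^6) = 1204.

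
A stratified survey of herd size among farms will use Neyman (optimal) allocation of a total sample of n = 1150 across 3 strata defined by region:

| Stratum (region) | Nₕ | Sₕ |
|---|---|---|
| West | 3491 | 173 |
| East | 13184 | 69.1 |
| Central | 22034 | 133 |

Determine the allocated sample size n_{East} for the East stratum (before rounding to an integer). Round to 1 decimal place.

235.7

Neyman allocation: nₕ = n·NₕSₕ / Σⱼ NⱼSⱼ.
Σ NⱼSⱼ = 3491·173 + 13184·69.1 + 22034·133 = 4.4454794 × 10^6.
n_{East} = 1150·13184·69.1 / (4.4454794 × 10^6) = 235.7.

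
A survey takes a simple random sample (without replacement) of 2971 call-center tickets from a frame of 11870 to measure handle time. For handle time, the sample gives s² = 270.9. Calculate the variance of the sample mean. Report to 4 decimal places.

0.0684

Under SRS without replacement, Var(ȳ) = (1 − f)·s²/n with f = n/N = 2971/11870 = 0.25029486.
Var(ȳ) = (1 − 0.25029486)·270.9/2971 = 0.74970514·0.09118142 = 0.068359179.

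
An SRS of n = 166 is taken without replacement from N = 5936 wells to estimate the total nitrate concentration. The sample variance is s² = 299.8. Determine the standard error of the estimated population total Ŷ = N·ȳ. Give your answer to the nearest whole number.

Var(Ŷ) = N²·Var(ȳ) = N²·(1 − n/N)·s²/n.
f = 166/5936 = 0.02796496; Var(ȳ) = 0.97203504·299.8/166 = 1.7555187.
Var(Ŷ) = 5936² · 1.7555187 = 6.1857625 × 10^7.
SE(Ŷ) = √(6.1857625 × 10^7) = 7865.

7865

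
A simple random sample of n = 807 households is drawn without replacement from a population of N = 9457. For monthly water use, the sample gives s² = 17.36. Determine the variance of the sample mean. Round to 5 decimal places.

Under SRS without replacement, Var(ȳ) = (1 − f)·s²/n with f = n/N = 807/9457 = 0.08533362.
Var(ȳ) = (1 − 0.08533362)·17.36/807 = 0.91466638·0.021511772 = 0.019676095.

0.01968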